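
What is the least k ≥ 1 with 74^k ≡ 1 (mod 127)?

63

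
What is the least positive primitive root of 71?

φ(71) = 71 − 1 = 70 = 2 · 5 · 7.
g is a primitive root iff g^(70/q) ≢ 1 (mod 71) for each prime q ∈ {2, 5, 7}.
g = 2: 2^35 ≡ 1 — hits 1, so not a primitive root.
g = 3: 3^35 ≡ 1 — hits 1, so not a primitive root.
g = 4: 4^35 ≡ 1 — hits 1, so not a primitive root.
g = 5: 5^35 ≡ 1 — hits 1, so not a primitive root.
g = 6: 6^35 ≡ 1 — hits 1, so not a primitive root.
g = 7: 7^35 ≡ 70; 7^14 ≡ 54; 7^10 ≡ 45 — none is 1, so 7 is a primitive root.
So 7 is the smallest generator of (Z/71Z)^×.

7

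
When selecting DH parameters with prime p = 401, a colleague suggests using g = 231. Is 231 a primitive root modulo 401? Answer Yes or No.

φ(401) = 401 − 1 = 400 = 2^4 · 5^2.
231 is a primitive root mod 401 iff 231^(φ(401)/q) ≢ 1 for every prime q | φ(401), i.e. q ∈ {2, 5}.
231^200 ≡ 400 (mod 401)  [q = 2: ≢ 1 ✓]
231^80 ≡ 372 (mod 401)  [q = 5: ≢ 1 ✓]
Every test exponent gives a nontrivial residue, hence 231 generates the full group.

Yes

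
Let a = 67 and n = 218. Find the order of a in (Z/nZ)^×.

108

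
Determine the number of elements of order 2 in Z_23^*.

1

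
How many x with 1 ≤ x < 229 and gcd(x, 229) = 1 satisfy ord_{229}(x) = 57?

36

φ(229) = 229 − 1 = 228 = 2^2 · 3 · 19.
(Z/229Z)^× is cyclic (|G| = 228); a cyclic group of order m has exactly φ(d) elements of each order d | m, and none otherwise.
57 = 3 · 19 divides 228, and φ(57) = 36.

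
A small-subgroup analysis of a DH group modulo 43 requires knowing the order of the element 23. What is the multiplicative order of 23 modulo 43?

21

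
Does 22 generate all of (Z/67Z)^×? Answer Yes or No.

No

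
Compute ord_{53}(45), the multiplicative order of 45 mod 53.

52

By Lagrange's theorem, ord_53(45) divides φ(53) = 53 − 1 = 52 = 2^2 · 13.
Divisors of 52: 1, 2, 4, 13, 26, 52.
Compute 45^d (mod 53) for the divisors d until we hit 1:
45^1 ≡ 45
45^2 ≡ 11
45^4 ≡ 15
45^13 ≡ 30
45^26 ≡ 52
45^52 ≡ 1
Hence ord(45) = 52.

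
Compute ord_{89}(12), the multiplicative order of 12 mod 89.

8

ord(12) | φ(89) = 89 − 1 = 88 = 2^3 · 11.
Divisors of 88: 1, 2, 4, 8, 11, 22, 44, 88.
Evaluate successive powers at the divisors of 88:
12^1 ≡ 12 (mod 89)
12^2 ≡ 55 (mod 89)
12^4 ≡ 88 (mod 89)
12^8 ≡ 1 (mod 89) ✓
Therefore the multiplicative order of 12 modulo 89 is 8.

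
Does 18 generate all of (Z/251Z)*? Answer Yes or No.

φ(251) = 251 − 1 = 250 = 2 · 5^3.
Test 18^(250/q) mod 251 for each prime factor q of 250:
18^125 ≡ 250 (mod 251)  [q = 2: ≢ 1 ✓]
18^50 ≡ 20 (mod 251)  [q = 5: ≢ 1 ✓]
Every test exponent gives a nontrivial residue, hence 18 generates the full group.

Yes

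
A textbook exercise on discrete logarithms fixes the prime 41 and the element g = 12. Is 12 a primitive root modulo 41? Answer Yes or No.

Yes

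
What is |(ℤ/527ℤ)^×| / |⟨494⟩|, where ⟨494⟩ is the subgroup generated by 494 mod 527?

48

Since 494 ∈ (Z/527Z)^×, its order divides φ(527) = φ(17·31) = (17−1)·(31−1) = 16·30 = 480 = 2^5 · 3 · 5.
Divisors of 480: 1, 2, 3, 4, 5, 6, 8, 10, 12, 15, 16, 20, 24, 30, 32, 40, 48, 60, 80, 96, 120, 160, 240, 480.
Evaluate successive powers at the divisors of 480:
494^1 ≡ 494 (mod 527)
494^2 ≡ 35 (mod 527)
494^3 ≡ 426 (mod 527)
494^4 ≡ 171 (mod 527)
494^5 ≡ 154 (mod 527)
494^6 ≡ 188 (mod 527)
494^8 ≡ 256 (mod 527)
494^10 ≡ 1 (mod 527) ✓
Thus |⟨494⟩| = ord(494) = 10.
Index = |(Z/527Z)^×| / |⟨494⟩| = 480 / 10 = 48.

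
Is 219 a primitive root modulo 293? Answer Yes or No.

Yes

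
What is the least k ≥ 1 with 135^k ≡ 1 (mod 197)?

49

The order of 135 must divide φ(197) = 197 − 1 = 196 = 2^2 · 7^2.
Divisors of 196: 1, 2, 4, 7, 14, 28, 49, 98, 196.
Check 135^d mod 197 for each divisor in increasing order:
135^1 ≡ 135 (mod 197)
135^2 ≡ 101 (mod 197)
135^4 ≡ 154 (mod 197)
135^7 ≡ 164 (mod 197)
135^14 ≡ 104 (mod 197)
135^28 ≡ 178 (mod 197)
135^49 ≡ 1 (mod 197) ✓
Hence ord(135) = 49.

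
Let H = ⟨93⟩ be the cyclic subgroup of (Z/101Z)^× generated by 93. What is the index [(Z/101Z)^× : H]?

1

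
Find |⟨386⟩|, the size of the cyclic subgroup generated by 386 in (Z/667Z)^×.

ord(386) | φ(667) = φ(23·29) = (23−1)·(29−1) = 22·28 = 616 = 2^3 · 7 · 11.
Divisors of 616: 1, 2, 4, 7, 8, 11, 14, 22, 28, 44, 56, 77, 88, 154, 308, 616.
Evaluate successive powers at the divisors of 616:
386^1 ≡ 386 (mod 667)
386^2 ≡ 255 (mod 667)
386^4 ≡ 326 (mod 667)
386^7 ≡ 144 (mod 667)
386^8 ≡ 223 (mod 667)
386^11 ≡ 254 (mod 667)
386^14 ≡ 59 (mod 667)
386^22 ≡ 484 (mod 667)
386^28 ≡ 146 (mod 667)
386^44 ≡ 139 (mod 667)
386^56 ≡ 639 (mod 667)
386^77 ≡ 231 (mod 667)
386^88 ≡ 645 (mod 667)
386^154 ≡ 1 (mod 667) ✓
So ord_667(386) = 154.

154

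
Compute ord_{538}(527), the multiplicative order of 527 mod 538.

67

The order of 527 must divide φ(538) = φ(2)·φ(269) = 1·268 = 268 = 2^2 · 67.
Divisors of 268: 1, 2, 4, 67, 134, 268.
Compute 527^d (mod 538) for the divisors d until we hit 1:
527^1 ≡ 527 (mod 538)
527^2 ≡ 121 (mod 538)
527^4 ≡ 115 (mod 538)
527^67 ≡ 1 (mod 538) ✓
The smallest such exponent is 67, so the order of 527 is 67.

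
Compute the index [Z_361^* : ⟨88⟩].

3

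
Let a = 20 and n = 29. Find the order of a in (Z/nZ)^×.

7

The order of 20 must divide φ(29) = 29 − 1 = 28 = 2^2 · 7.
Divisors of 28: 1, 2, 4, 7, 14, 28.
Compute 20^d (mod 29) for the divisors d until we hit 1:
20^1 ≡ 20 (mod 29)
20^2 ≡ 23 (mod 29)
20^4 ≡ 7 (mod 29)
20^7 ≡ 1 (mod 29) ✓
Hence ord(20) = 7.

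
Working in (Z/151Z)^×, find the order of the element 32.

3

Since 32 ∈ (Z/151Z)^×, its order divides φ(151) = 151 − 1 = 150 = 2 · 3 · 5^2.
Divisors of 150: 1, 2, 3, 5, 6, 10, 15, 25, 30, 50, 75, 150.
Compute 32^d (mod 151) for the divisors d until we hit 1:
32^1 ≡ 32 (mod 151)
32^2 ≡ 118 (mod 151)
32^3 ≡ 1 (mod 151) ✓
The smallest such exponent is 3, so the order of 32 is 3.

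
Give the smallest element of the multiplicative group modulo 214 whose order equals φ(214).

φ(214) = φ(2)·φ(107) = 1·106 = 106 = 2 · 53.
Test candidates g = 2, 3, … against the prime factors q ∈ {2, 53} of φ(214): g is a generator iff g^(106/q) ≢ 1 for every such q.
g = 2: gcd(2, 214) = 2 > 1, not a unit — skip.
g = 3: 3^53 ≡ 1 — hits 1, so not a primitive root.
g = 4: gcd(4, 214) = 2 > 1, not a unit — skip.
g = 5: 5^53 ≡ 213; 5^2 ≡ 25 — none is 1, so 5 is a primitive root.
Hence the least primitive root of 214 is 5.

5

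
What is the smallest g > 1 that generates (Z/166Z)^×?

φ(166) = φ(2)·φ(83) = 1·82 = 82 = 2 · 41.
Test candidates g = 2, 3, … against the prime factors q ∈ {2, 41} of φ(166): g is a generator iff g^(82/q) ≢ 1 for every such q.
g = 2: gcd(2, 166) = 2 > 1, not a unit — skip.
g = 3: 3^41 ≡ 1 — hits 1, so not a primitive root.
g = 4: gcd(4, 166) = 2 > 1, not a unit — skip.
g = 5: 5^41 ≡ 165; 5^2 ≡ 25 — none is 1, so 5 is a primitive root.
Hence the least primitive root of 166 is 5.

5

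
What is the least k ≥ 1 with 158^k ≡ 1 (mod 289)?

By Lagrange's theorem, ord_289(158) divides φ(289) = φ(17^2) = 17·(17−1) = 272 = 2^4 · 17.
Divisors of 272: 1, 2, 4, 8, 16, 17, 34, 68, 136, 272.
Test each divisor d:
158^1 ≡ 158
158^2 ≡ 110
158^4 ≡ 251
158^8 ≡ 288
158^16 ≡ 1
The smallest such exponent is 16, so the order of 158 is 16.

16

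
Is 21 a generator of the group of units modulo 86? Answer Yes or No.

No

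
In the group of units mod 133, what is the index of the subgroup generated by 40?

6

ord(40) | φ(133) = φ(7·19) = (7−1)·(19−1) = 6·18 = 108 = 2^2 · 3^3.
Divisors of 108: 1, 2, 3, 4, 6, 9, 12, 18, 27, 36, 54, 108.
Check 40^d mod 133 for each divisor in increasing order:
40^1 ≡ 40 (mod 133)
40^2 ≡ 4 (mod 133)
40^3 ≡ 27 (mod 133)
40^4 ≡ 16 (mod 133)
40^6 ≡ 64 (mod 133)
40^9 ≡ 132 (mod 133)
40^12 ≡ 106 (mod 133)
40^18 ≡ 1 (mod 133) ✓
The order of 40 is 18, so the subgroup it generates has 18 elements.
The index is φ(133) / ord(40) = 108 / 18 = 6.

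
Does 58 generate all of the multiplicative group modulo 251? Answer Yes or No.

φ(251) = 251 − 1 = 250 = 2 · 5^3.
58 is a primitive root mod 251 iff 58^(φ(251)/q) ≢ 1 for every prime q | φ(251), i.e. q ∈ {2, 5}.
58^125 ≡ 1 (mod 251)  [q = 2: ≡ 1 ✗]
58^50 ≡ 113 (mod 251)  [q = 5: ≢ 1 ✓]
The check at q = 2 fails, so 58 generates a proper subgroup.

No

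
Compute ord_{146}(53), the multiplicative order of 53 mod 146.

72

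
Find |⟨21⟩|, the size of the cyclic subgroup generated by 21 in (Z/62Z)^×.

30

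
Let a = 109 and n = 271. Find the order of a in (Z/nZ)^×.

By Lagrange's theorem, ord_271(109) divides φ(271) = 271 − 1 = 270 = 2 · 3^3 · 5.
Divisors of 270: 1, 2, 3, 5, 6, 9, 10, 15, 18, 27, 30, 45, 54, 90, 135, 270.
Compute 109^d (mod 271) for the divisors d until we hit 1:
109^1 ≡ 109 (mod 271)
109^2 ≡ 228 (mod 271)
109^3 ≡ 191 (mod 271)
109^5 ≡ 188 (mod 271)
109^6 ≡ 167 (mod 271)
109^9 ≡ 190 (mod 271)
109^10 ≡ 114 (mod 271)
109^15 ≡ 23 (mod 271)
109^18 ≡ 57 (mod 271)
109^27 ≡ 261 (mod 271)
109^30 ≡ 258 (mod 271)
109^45 ≡ 243 (mod 271)
109^54 ≡ 100 (mod 271)
109^90 ≡ 242 (mod 271)
109^135 ≡ 270 (mod 271)
109^270 ≡ 1 (mod 271) ✓
Therefore the multiplicative order of 109 modulo 271 is 270.

270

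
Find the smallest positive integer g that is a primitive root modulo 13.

φ(13) = 13 − 1 = 12 = 2^2 · 3.
Test candidates g = 2, 3, … against the prime factors q ∈ {2, 3} of φ(13): g is a generator iff g^(12/q) ≢ 1 for every such q.
g = 2: 2^6 ≡ 12; 2^4 ≡ 3 — none is 1, so 2 is a primitive root.
Hence the least primitive root of 13 is 2.

2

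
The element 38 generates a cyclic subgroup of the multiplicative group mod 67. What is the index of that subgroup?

11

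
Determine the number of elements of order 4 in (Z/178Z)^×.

φ(178) = φ(2)·φ(89) = 1·88 = 88 = 2^3 · 11.
Since (Z/178Z)^× is cyclic of order 88, the number of elements of order d is φ(d) when d | 88 and 0 otherwise.
4 = 2^2 divides 88, and φ(4) = 2.

2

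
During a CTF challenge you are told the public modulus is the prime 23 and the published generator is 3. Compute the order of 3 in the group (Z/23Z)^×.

11

The order of 3 must divide φ(23) = 23 − 1 = 22 = 2 · 11.
Divisors of 22: 1, 2, 11, 22.
Test each divisor d:
3^1 ≡ 3
3^2 ≡ 9
3^11 ≡ 1
The smallest such exponent is 11, so the order of 3 is 11.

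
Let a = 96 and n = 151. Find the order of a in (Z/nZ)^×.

150

Since 96 ∈ (Z/151Z)^×, its order divides φ(151) = 151 − 1 = 150 = 2 · 3 · 5^2.
Divisors of 150: 1, 2, 3, 5, 6, 10, 15, 25, 30, 50, 75, 150.
Test each divisor d:
96^1 ≡ 96
96^2 ≡ 5
96^3 ≡ 27
96^5 ≡ 135
96^6 ≡ 125
96^10 ≡ 105
96^15 ≡ 132
96^25 ≡ 119
96^30 ≡ 59
96^50 ≡ 118
96^75 ≡ 150
96^150 ≡ 1
So ord_151(96) = 150.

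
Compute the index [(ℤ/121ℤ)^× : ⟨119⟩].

2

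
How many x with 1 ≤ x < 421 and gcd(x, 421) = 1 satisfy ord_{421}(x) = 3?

φ(421) = 421 − 1 = 420 = 2^2 · 3 · 5 · 7.
In a cyclic group of order 420, there are φ(d) elements of order d for each divisor d of 420, and zero for non-divisors.
3 | 420, and φ(3) = 3 − 1 = 2.

2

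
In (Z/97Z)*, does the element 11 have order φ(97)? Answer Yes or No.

No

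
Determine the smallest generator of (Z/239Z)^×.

7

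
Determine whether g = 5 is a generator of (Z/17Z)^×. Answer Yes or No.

Yes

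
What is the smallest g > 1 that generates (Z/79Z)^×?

φ(79) = 79 − 1 = 78 = 2 · 3 · 13.
g is a primitive root iff g^(78/q) ≢ 1 (mod 79) for each prime q ∈ {2, 3, 13}.
g = 2: 2^39 ≡ 1 — hits 1, so not a primitive root.
g = 3: 3^39 ≡ 78; 3^26 ≡ 23; 3^6 ≡ 18 — none is 1, so 3 is a primitive root.
So 3 is the smallest generator of (Z/79Z)^×.

3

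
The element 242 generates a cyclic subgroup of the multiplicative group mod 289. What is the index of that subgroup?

4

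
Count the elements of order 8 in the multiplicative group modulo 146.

φ(146) = φ(2)·φ(73) = 1·72 = 72 = 2^3 · 3^2.
(Z/146Z)^× is cyclic (|G| = 72); a cyclic group of order m has exactly φ(d) elements of each order d | m, and none otherwise.
8 = 2^3 divides 72, and φ(8) = 4.

4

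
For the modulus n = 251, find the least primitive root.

φ(251) = 251 − 1 = 250 = 2 · 5^3.
g is a primitive root iff g^(250/q) ≢ 1 (mod 251) for each prime q ∈ {2, 5}.
g = 2: 2^125 ≡ 250; 2^50 ≡ 1 — hits 1, so not a primitive root.
g = 3: 3^125 ≡ 1 — hits 1, so not a primitive root.
g = 4: 4^125 ≡ 1 — hits 1, so not a primitive root.
g = 5: 5^125 ≡ 1 — hits 1, so not a primitive root.
g = 6: 6^125 ≡ 250; 6^50 ≡ 219 — none is 1, so 6 is a primitive root.
So 6 is the smallest generator of (Z/251Z)^×.

6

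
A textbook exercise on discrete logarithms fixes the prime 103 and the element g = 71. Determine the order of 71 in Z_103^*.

102

ord(71) | φ(103) = 103 − 1 = 102 = 2 · 3 · 17.
Divisors of 102: 1, 2, 3, 6, 17, 34, 51, 102.
Test each divisor d:
71^1 ≡ 71
71^2 ≡ 97
71^3 ≡ 89
71^6 ≡ 93
71^17 ≡ 57
71^34 ≡ 56
71^51 ≡ 102
71^102 ≡ 1
So ord_103(71) = 102.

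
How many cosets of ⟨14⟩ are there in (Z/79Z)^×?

ord(14) | φ(79) = 79 − 1 = 78 = 2 · 3 · 13.
Divisors of 78: 1, 2, 3, 6, 13, 26, 39, 78.
Check 14^d mod 79 for each divisor in increasing order:
14^1 ≡ 14 (mod 79)
14^2 ≡ 38 (mod 79)
14^3 ≡ 58 (mod 79)
14^6 ≡ 46 (mod 79)
14^13 ≡ 78 (mod 79)
14^26 ≡ 1 (mod 79) ✓
So ord_79(14) = 26, hence |⟨14⟩| = 26.
The index is φ(79) / ord(14) = 78 / 26 = 3.

3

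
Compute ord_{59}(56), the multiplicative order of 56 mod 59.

ord(56) | φ(59) = 59 − 1 = 58 = 2 · 29.
Divisors of 58: 1, 2, 29, 58.
Evaluate successive powers at the divisors of 58:
56^1 ≡ 56 (mod 59)
56^2 ≡ 9 (mod 59)
56^29 ≡ 58 (mod 59)
56^58 ≡ 1 (mod 59) ✓
Therefore the multiplicative order of 56 modulo 59 is 58.

58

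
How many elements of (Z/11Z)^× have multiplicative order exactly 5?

4

φ(11) = 11 − 1 = 10 = 2 · 5.
(Z/11Z)^× is cyclic (|G| = 10); a cyclic group of order m has exactly φ(d) elements of each order d | m, and none otherwise.
5 | 10, and φ(5) = 5 − 1 = 4.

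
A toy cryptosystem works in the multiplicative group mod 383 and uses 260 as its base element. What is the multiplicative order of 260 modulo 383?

191

ord(260) | φ(383) = 383 − 1 = 382 = 2 · 191.
Divisors of 382: 1, 2, 191, 382.
Evaluate successive powers at the divisors of 382:
260^1 ≡ 260
260^2 ≡ 192
260^191 ≡ 1
Hence ord(260) = 191.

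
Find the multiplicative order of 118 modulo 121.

10

Since 118 ∈ (Z/121Z)^×, its order divides φ(121) = φ(11^2) = 11·(11−1) = 110 = 2 · 5 · 11.
Divisors of 110: 1, 2, 5, 10, 11, 22, 55, 110.
Check 118^d mod 121 for each divisor in increasing order:
118^1 ≡ 118 (mod 121)
118^2 ≡ 9 (mod 121)
118^5 ≡ 120 (mod 121)
118^10 ≡ 1 (mod 121) ✓
The smallest such exponent is 10, so the order of 118 is 10.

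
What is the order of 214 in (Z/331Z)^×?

55

The order of 214 must divide φ(331) = 331 − 1 = 330 = 2 · 3 · 5 · 11.
Divisors of 330: 1, 2, 3, 5, 6, 10, 11, 15, 22, 30, 33, 55, 66, 110, 165, 330.
Test each divisor d:
214^1 ≡ 214 (mod 331)
214^2 ≡ 118 (mod 331)
214^3 ≡ 96 (mod 331)
214^5 ≡ 74 (mod 331)
214^6 ≡ 279 (mod 331)
214^10 ≡ 180 (mod 331)
214^11 ≡ 124 (mod 331)
214^15 ≡ 80 (mod 331)
214^22 ≡ 150 (mod 331)
214^30 ≡ 111 (mod 331)
214^33 ≡ 64 (mod 331)
214^55 ≡ 1 (mod 331) ✓
The smallest such exponent is 55, so the order of 214 is 55.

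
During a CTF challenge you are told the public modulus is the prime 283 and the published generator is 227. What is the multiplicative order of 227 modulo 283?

141

The order of 227 must divide φ(283) = 283 − 1 = 282 = 2 · 3 · 47.
Divisors of 282: 1, 2, 3, 6, 47, 94, 141, 282.
Test each divisor d:
227^1 ≡ 227 (mod 283)
227^2 ≡ 23 (mod 283)
227^3 ≡ 127 (mod 283)
227^6 ≡ 281 (mod 283)
227^47 ≡ 238 (mod 283)
227^94 ≡ 44 (mod 283)
227^141 ≡ 1 (mod 283) ✓
The smallest such exponent is 141, so the order of 227 is 141.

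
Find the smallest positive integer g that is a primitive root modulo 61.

φ(61) = 61 − 1 = 60 = 2^2 · 3 · 5.
Test candidates g = 2, 3, … against the prime factors q ∈ {2, 3, 5} of φ(61): g is a generator iff g^(60/q) ≢ 1 for every such q.
g = 2: 2^30 ≡ 60; 2^20 ≡ 47; 2^12 ≡ 9 — none is 1, so 2 is a primitive root.
The smallest primitive root modulo 61 is 2.

2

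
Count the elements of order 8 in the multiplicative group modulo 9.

φ(9) = φ(3^2) = 3·(3−1) = 6 = 2 · 3.
(Z/9Z)^× is cyclic (|G| = 6); a cyclic group of order m has exactly φ(d) elements of each order d | m, and none otherwise.
Since 8 ∤ 6, the count is 0.

0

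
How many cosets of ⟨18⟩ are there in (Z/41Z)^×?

8

The order of 18 must divide φ(41) = 41 − 1 = 40 = 2^3 · 5.
Divisors of 40: 1, 2, 4, 5, 8, 10, 20, 40.
Evaluate successive powers at the divisors of 40:
18^1 ≡ 18 (mod 41)
18^2 ≡ 37 (mod 41)
18^4 ≡ 16 (mod 41)
18^5 ≡ 1 (mod 41) ✓
Thus |⟨18⟩| = ord(18) = 5.
[(Z/41Z)^× : ⟨18⟩] = 40/5 = 8.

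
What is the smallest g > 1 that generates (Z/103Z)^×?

5

φ(103) = 103 − 1 = 102 = 2 · 3 · 17.
g is a primitive root iff g^(102/q) ≢ 1 (mod 103) for each prime q ∈ {2, 3, 17}.
g = 2: 2^51 ≡ 1 — hits 1, so not a primitive root.
g = 3: 3^51 ≡ 102; 3^34 ≡ 1 — hits 1, so not a primitive root.
g = 4: 4^51 ≡ 1 — hits 1, so not a primitive root.
g = 5: 5^51 ≡ 102; 5^34 ≡ 56; 5^6 ≡ 72 — none is 1, so 5 is a primitive root.
Hence the least primitive root of 103 is 5.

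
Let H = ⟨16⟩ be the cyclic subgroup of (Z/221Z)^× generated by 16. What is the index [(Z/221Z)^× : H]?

32

ord(16) | φ(221) = φ(13·17) = (13−1)·(17−1) = 12·16 = 192 = 2^6 · 3.
Divisors of 192: 1, 2, 3, 4, 6, 8, 12, 16, 24, 32, 48, 64, 96, 192.
Test each divisor d:
16^1 ≡ 16
16^2 ≡ 35
16^3 ≡ 118
16^4 ≡ 120
16^6 ≡ 1
The order of 16 is 6, so the subgroup it generates has 6 elements.
[(Z/221Z)^× : ⟨16⟩] = 192/6 = 32.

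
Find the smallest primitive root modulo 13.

2

φ(13) = 13 − 1 = 12 = 2^2 · 3.
Test candidates g = 2, 3, … against the prime factors q ∈ {2, 3} of φ(13): g is a generator iff g^(12/q) ≢ 1 for every such q.
g = 2: 2^6 ≡ 12; 2^4 ≡ 3 — none is 1, so 2 is a primitive root.
The smallest primitive root modulo 13 is 2.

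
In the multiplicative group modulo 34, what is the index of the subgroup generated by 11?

1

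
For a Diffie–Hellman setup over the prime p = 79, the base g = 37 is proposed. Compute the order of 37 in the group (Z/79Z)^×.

ord(37) | φ(79) = 79 − 1 = 78 = 2 · 3 · 13.
Divisors of 78: 1, 2, 3, 6, 13, 26, 39, 78.
Test each divisor d:
37^1 ≡ 37 (mod 79)
37^2 ≡ 26 (mod 79)
37^3 ≡ 14 (mod 79)
37^6 ≡ 38 (mod 79)
37^13 ≡ 24 (mod 79)
37^26 ≡ 23 (mod 79)
37^39 ≡ 78 (mod 79)
37^78 ≡ 1 (mod 79) ✓
The smallest such exponent is 78, so the order of 37 is 78.

78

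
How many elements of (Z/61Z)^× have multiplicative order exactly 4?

φ(61) = 61 − 1 = 60 = 2^2 · 3 · 5.
In a cyclic group of order 60, there are φ(d) elements of order d for each divisor d of 60, and zero for non-divisors.
4 = 2^2 divides 60, and φ(4) = 2.

2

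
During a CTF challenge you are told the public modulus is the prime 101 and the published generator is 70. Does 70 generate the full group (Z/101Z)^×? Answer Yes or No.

No

φ(101) = 101 − 1 = 100 = 2^2 · 5^2.
70 is a primitive root mod 101 iff 70^(φ(101)/q) ≢ 1 for every prime q | φ(101), i.e. q ∈ {2, 5}.
70^50 ≡ 1 (mod 101)  [q = 2: ≡ 1 ✗]
70^20 ≡ 84 (mod 101)  [q = 5: ≢ 1 ✓]
The check at q = 2 fails, so 70 generates a proper subgroup.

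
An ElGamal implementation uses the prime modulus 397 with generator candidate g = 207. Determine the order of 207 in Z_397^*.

66

ord(207) | φ(397) = 397 − 1 = 396 = 2^2 · 3^2 · 11.
Divisors of 396: 1, 2, 3, 4, 6, 9, 11, 12, 18, 22, 33, 36, 44, 66, 99, 132, 198, 396.
Test each divisor d:
207^1 ≡ 207
207^2 ≡ 370
207^3 ≡ 366
207^4 ≡ 332
207^6 ≡ 167
207^9 ≡ 381
207^11 ≡ 35
207^12 ≡ 99
207^18 ≡ 256
207^22 ≡ 34
207^33 ≡ 396
207^36 ≡ 31
207^44 ≡ 362
207^66 ≡ 1
The smallest such exponent is 66, so the order of 207 is 66.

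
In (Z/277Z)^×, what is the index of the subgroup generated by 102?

6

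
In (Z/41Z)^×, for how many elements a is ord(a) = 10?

φ(41) = 41 − 1 = 40 = 2^3 · 5.
In a cyclic group of order 40, there are φ(d) elements of order d for each divisor d of 40, and zero for non-divisors.
10 = 2 · 5 divides 40, and φ(10) = 4.

4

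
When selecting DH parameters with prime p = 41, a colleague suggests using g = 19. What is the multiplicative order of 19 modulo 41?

ord(19) | φ(41) = 41 − 1 = 40 = 2^3 · 5.
Divisors of 40: 1, 2, 4, 5, 8, 10, 20, 40.
Evaluate successive powers at the divisors of 40:
19^1 ≡ 19 (mod 41)
19^2 ≡ 33 (mod 41)
19^4 ≡ 23 (mod 41)
19^5 ≡ 27 (mod 41)
19^8 ≡ 37 (mod 41)
19^10 ≡ 32 (mod 41)
19^20 ≡ 40 (mod 41)
19^40 ≡ 1 (mod 41) ✓
The smallest such exponent is 40, so the order of 19 is 40.

40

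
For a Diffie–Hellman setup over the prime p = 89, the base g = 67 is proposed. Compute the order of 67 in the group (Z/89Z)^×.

The order of 67 must divide φ(89) = 89 − 1 = 88 = 2^3 · 11.
Divisors of 88: 1, 2, 4, 8, 11, 22, 44, 88.
Check 67^d mod 89 for each divisor in increasing order:
67^1 ≡ 67 (mod 89)
67^2 ≡ 39 (mod 89)
67^4 ≡ 8 (mod 89)
67^8 ≡ 64 (mod 89)
67^11 ≡ 1 (mod 89) ✓
Hence ord(67) = 11.

11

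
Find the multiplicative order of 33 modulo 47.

46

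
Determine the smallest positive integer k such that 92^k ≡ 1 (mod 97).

ord(92) | φ(97) = 97 − 1 = 96 = 2^5 · 3.
Divisors of 96: 1, 2, 3, 4, 6, 8, 12, 16, 24, 32, 48, 96.
Compute 92^d (mod 97) for the divisors d until we hit 1:
92^1 ≡ 92 (mod 97)
92^2 ≡ 25 (mod 97)
92^3 ≡ 69 (mod 97)
92^4 ≡ 43 (mod 97)
92^6 ≡ 8 (mod 97)
92^8 ≡ 6 (mod 97)
92^12 ≡ 64 (mod 97)
92^16 ≡ 36 (mod 97)
92^24 ≡ 22 (mod 97)
92^32 ≡ 35 (mod 97)
92^48 ≡ 96 (mod 97)
92^96 ≡ 1 (mod 97) ✓
So ord_97(92) = 96.

96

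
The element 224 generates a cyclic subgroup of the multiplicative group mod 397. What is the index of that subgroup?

By Lagrange's theorem, ord_397(224) divides φ(397) = 397 − 1 = 396 = 2^2 · 3^2 · 11.
Divisors of 396: 1, 2, 3, 4, 6, 9, 11, 12, 18, 22, 33, 36, 44, 66, 99, 132, 198, 396.
Compute 224^d (mod 397) for the divisors d until we hit 1:
224^1 ≡ 224
224^2 ≡ 154
224^3 ≡ 354
224^4 ≡ 293
224^6 ≡ 261
224^9 ≡ 290
224^11 ≡ 196
224^12 ≡ 234
224^18 ≡ 333
224^22 ≡ 304
224^33 ≡ 34
224^36 ≡ 126
224^44 ≡ 312
224^66 ≡ 362
224^99 ≡ 1
The order of 224 is 99, so the subgroup it generates has 99 elements.
The index is φ(397) / ord(224) = 396 / 99 = 4.

4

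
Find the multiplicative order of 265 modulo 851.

44

ord(265) | φ(851) = φ(23·37) = (23−1)·(37−1) = 22·36 = 792 = 2^3 · 3^2 · 11.
Divisors of 792: 1, 2, 3, 4, 6, 8, 9, 11, 12, 18, 22, 24, 33, 36, 44, 66, 72, 88, 99, 132, 198, 264, 396, 792.
Compute 265^d (mod 851) for the divisors d until we hit 1:
265^1 ≡ 265
265^2 ≡ 443
265^3 ≡ 808
265^4 ≡ 519
265^6 ≡ 147
265^8 ≡ 445
265^9 ≡ 487
265^11 ≡ 438
265^12 ≡ 334
265^18 ≡ 591
265^22 ≡ 369
265^24 ≡ 75
265^33 ≡ 783
265^36 ≡ 371
265^44 ≡ 1
Hence ord(265) = 44.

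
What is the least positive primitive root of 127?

3

φ(127) = 127 − 1 = 126 = 2 · 3^2 · 7.
g is a primitive root iff g^(126/q) ≢ 1 (mod 127) for each prime q ∈ {2, 3, 7}.
g = 2: 2^63 ≡ 1 — hits 1, so not a primitive root.
g = 3: 3^63 ≡ 126; 3^42 ≡ 107; 3^18 ≡ 4 — none is 1, so 3 is a primitive root.
The smallest primitive root modulo 127 is 3.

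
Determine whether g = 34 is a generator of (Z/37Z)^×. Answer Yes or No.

φ(37) = 37 − 1 = 36 = 2^2 · 3^2.
It suffices to check that the order of 34 is not a proper divisor of 36: compute 34^(36/q) for q ∈ {2, 3}.
34^18 ≡ 1 (mod 37)  [q = 2: ≡ 1 ✗]
34^12 ≡ 10 (mod 37)  [q = 3: ≢ 1 ✓]
34^18 ≡ 1 shows ord(34) | 18, strictly less than φ(37); not a primitive root.

No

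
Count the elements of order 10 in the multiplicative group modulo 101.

φ(101) = 101 − 1 = 100 = 2^2 · 5^2.
Since (Z/101Z)^× is cyclic of order 100, the number of elements of order d is φ(d) when d | 100 and 0 otherwise.
10 = 2 · 5 divides 100, and φ(10) = 4.

4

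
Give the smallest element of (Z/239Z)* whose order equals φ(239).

φ(239) = 239 − 1 = 238 = 2 · 7 · 17.
Test candidates g = 2, 3, … against the prime factors q ∈ {2, 7, 17} of φ(239): g is a generator iff g^(238/q) ≢ 1 for every such q.
g = 2: 2^119 ≡ 1 — hits 1, so not a primitive root.
g = 3: 3^119 ≡ 1 — hits 1, so not a primitive root.
g = 4: 4^119 ≡ 1 — hits 1, so not a primitive root.
g = 5: 5^119 ≡ 1 — hits 1, so not a primitive root.
g = 6: 6^119 ≡ 1 — hits 1, so not a primitive root.
g = 7: 7^119 ≡ 238; 7^34 ≡ 24; 7^14 ≡ 211 — none is 1, so 7 is a primitive root.
The smallest primitive root modulo 239 is 7.

7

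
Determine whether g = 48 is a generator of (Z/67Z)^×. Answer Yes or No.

φ(67) = 67 − 1 = 66 = 2 · 3 · 11.
48 is a primitive root mod 67 iff 48^(φ(67)/q) ≢ 1 for every prime q | φ(67), i.e. q ∈ {2, 3, 11}.
48^33 ≡ 66 (mod 67)  [q = 2: ≢ 1 ✓]
48^22 ≡ 37 (mod 67)  [q = 3: ≢ 1 ✓]
48^6 ≡ 22 (mod 67)  [q = 11: ≢ 1 ✓]
None equal 1, so ord_67(48) = 66: 48 is a primitive root.

Yes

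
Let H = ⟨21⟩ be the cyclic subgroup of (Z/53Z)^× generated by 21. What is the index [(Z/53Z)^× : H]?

ord(21) | φ(53) = 53 − 1 = 52 = 2^2 · 13.
Divisors of 52: 1, 2, 4, 13, 26, 52.
Test each divisor d:
21^1 ≡ 21 (mod 53)
21^2 ≡ 17 (mod 53)
21^4 ≡ 24 (mod 53)
21^13 ≡ 23 (mod 53)
21^26 ≡ 52 (mod 53)
21^52 ≡ 1 (mod 53) ✓
The order of 21 is 52, so the subgroup it generates has 52 elements.
The index is φ(53) / ord(21) = 52 / 52 = 1.

1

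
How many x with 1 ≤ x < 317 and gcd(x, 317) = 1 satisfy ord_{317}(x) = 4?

φ(317) = 317 − 1 = 316 = 2^2 · 79.
In a cyclic group of order 316, there are φ(d) elements of order d for each divisor d of 316, and zero for non-divisors.
4 = 2^2 divides 316, and φ(4) = 2.

2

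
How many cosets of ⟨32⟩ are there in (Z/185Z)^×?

The order of 32 must divide φ(185) = φ(5·37) = (5−1)·(37−1) = 4·36 = 144 = 2^4 · 3^2.
Divisors of 144: 1, 2, 3, 4, 6, 8, 9, 12, 16, 18, 24, 36, 48, 72, 144.
Compute 32^d (mod 185) for the divisors d until we hit 1:
32^1 ≡ 32 (mod 185)
32^2 ≡ 99 (mod 185)
32^3 ≡ 23 (mod 185)
32^4 ≡ 181 (mod 185)
32^6 ≡ 159 (mod 185)
32^8 ≡ 16 (mod 185)
32^9 ≡ 142 (mod 185)
32^12 ≡ 121 (mod 185)
32^16 ≡ 71 (mod 185)
32^18 ≡ 184 (mod 185)
32^24 ≡ 26 (mod 185)
32^36 ≡ 1 (mod 185) ✓
The order of 32 is 36, so the subgroup it generates has 36 elements.
[(Z/185Z)^× : ⟨32⟩] = 144/36 = 4.

4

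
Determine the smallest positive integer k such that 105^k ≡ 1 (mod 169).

13

By Lagrange's theorem, ord_169(105) divides φ(169) = φ(13^2) = 13·(13−1) = 156 = 2^2 · 3 · 13.
Divisors of 156: 1, 2, 3, 4, 6, 12, 13, 26, 39, 52, 78, 156.
Check 105^d mod 169 for each divisor in increasing order:
105^1 ≡ 105 (mod 169)
105^2 ≡ 40 (mod 169)
105^3 ≡ 144 (mod 169)
105^4 ≡ 79 (mod 169)
105^6 ≡ 118 (mod 169)
105^12 ≡ 66 (mod 169)
105^13 ≡ 1 (mod 169) ✓
So ord_169(105) = 13.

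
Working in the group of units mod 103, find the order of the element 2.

Since 2 ∈ (Z/103Z)^×, its order divides φ(103) = 103 − 1 = 102 = 2 · 3 · 17.
Divisors of 102: 1, 2, 3, 6, 17, 34, 51, 102.
Test each divisor d:
2^1 ≡ 2 (mod 103)
2^2 ≡ 4 (mod 103)
2^3 ≡ 8 (mod 103)
2^6 ≡ 64 (mod 103)
2^17 ≡ 56 (mod 103)
2^34 ≡ 46 (mod 103)
2^51 ≡ 1 (mod 103) ✓
The smallest such exponent is 51, so the order of 2 is 51.

51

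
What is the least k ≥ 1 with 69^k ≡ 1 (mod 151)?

The order of 69 must divide φ(151) = 151 − 1 = 150 = 2 · 3 · 5^2.
Divisors of 150: 1, 2, 3, 5, 6, 10, 15, 25, 30, 50, 75, 150.
Evaluate successive powers at the divisors of 150:
69^1 ≡ 69 (mod 151)
69^2 ≡ 80 (mod 151)
69^3 ≡ 84 (mod 151)
69^5 ≡ 76 (mod 151)
69^6 ≡ 110 (mod 151)
69^10 ≡ 38 (mod 151)
69^15 ≡ 19 (mod 151)
69^25 ≡ 118 (mod 151)
69^30 ≡ 59 (mod 151)
69^50 ≡ 32 (mod 151)
69^75 ≡ 1 (mod 151) ✓
So ord_151(69) = 75.

75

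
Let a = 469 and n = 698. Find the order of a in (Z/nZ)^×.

348

ord(469) | φ(698) = φ(2)·φ(349) = 1·348 = 348 = 2^2 · 3 · 29.
Divisors of 348: 1, 2, 3, 4, 6, 12, 29, 58, 87, 116, 174, 348.
Compute 469^d (mod 698) for the divisors d until we hit 1:
469^1 ≡ 469
469^2 ≡ 91
469^3 ≡ 101
469^4 ≡ 603
469^6 ≡ 429
469^12 ≡ 467
469^29 ≡ 325
469^58 ≡ 227
469^87 ≡ 485
469^116 ≡ 575
469^174 ≡ 697
469^348 ≡ 1
Therefore the multiplicative order of 469 modulo 698 is 348.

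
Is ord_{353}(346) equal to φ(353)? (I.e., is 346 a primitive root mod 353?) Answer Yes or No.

No

φ(353) = 353 − 1 = 352 = 2^5 · 11.
346 is a primitive root mod 353 iff 346^(φ(353)/q) ≢ 1 for every prime q | φ(353), i.e. q ∈ {2, 11}.
346^176 ≡ 352 (mod 353)  [q = 2: ≢ 1 ✓]
346^32 ≡ 1 (mod 353)  [q = 11: ≡ 1 ✗]
Since 346^32 ≡ 1, the order of 346 divides 32 < 352, so 346 is not a primitive root.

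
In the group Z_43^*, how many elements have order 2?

φ(43) = 43 − 1 = 42 = 2 · 3 · 7.
Since (Z/43Z)^× is cyclic of order 42, the number of elements of order d is φ(d) when d | 42 and 0 otherwise.
2 | 42, and φ(2) = 2 − 1 = 1.

1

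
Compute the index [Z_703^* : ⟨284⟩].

36

The order of 284 must divide φ(703) = φ(19·37) = (19−1)·(37−1) = 18·36 = 648 = 2^3 · 3^4.
Divisors of 648: 1, 2, 3, 4, 6, 8, 9, 12, 18, 24, 27, 36, 54, 72, 81, 108, 162, 216, 324, 648.
Check 284^d mod 703 for each divisor in increasing order:
284^1 ≡ 284 (mod 703)
284^2 ≡ 514 (mod 703)
284^3 ≡ 455 (mod 703)
284^4 ≡ 571 (mod 703)
284^6 ≡ 343 (mod 703)
284^8 ≡ 552 (mod 703)
284^9 ≡ 702 (mod 703)
284^12 ≡ 248 (mod 703)
284^18 ≡ 1 (mod 703) ✓
Thus |⟨284⟩| = ord(284) = 18.
[(Z/703Z)^× : ⟨284⟩] = 648/18 = 36.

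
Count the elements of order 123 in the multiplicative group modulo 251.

0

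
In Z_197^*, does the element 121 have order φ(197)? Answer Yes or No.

φ(197) = 197 − 1 = 196 = 2^2 · 7^2.
121 is a primitive root mod 197 iff 121^(φ(197)/q) ≢ 1 for every prime q | φ(197), i.e. q ∈ {2, 7}.
121^98 ≡ 1 (mod 197)  [q = 2: ≡ 1 ✗]
121^28 ≡ 178 (mod 197)  [q = 7: ≢ 1 ✓]
The check at q = 2 fails, so 121 generates a proper subgroup.

No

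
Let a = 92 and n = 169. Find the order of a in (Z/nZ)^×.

ord(92) | φ(169) = φ(13^2) = 13·(13−1) = 156 = 2^2 · 3 · 13.
Divisors of 156: 1, 2, 3, 4, 6, 12, 13, 26, 39, 52, 78, 156.
Check 92^d mod 169 for each divisor in increasing order:
92^1 ≡ 92 (mod 169)
92^2 ≡ 14 (mod 169)
92^3 ≡ 105 (mod 169)
92^4 ≡ 27 (mod 169)
92^6 ≡ 40 (mod 169)
92^12 ≡ 79 (mod 169)
92^13 ≡ 1 (mod 169) ✓
Therefore the multiplicative order of 92 modulo 169 is 13.

13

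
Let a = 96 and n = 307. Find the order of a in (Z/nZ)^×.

By Lagrange's theorem, ord_307(96) divides φ(307) = 307 − 1 = 306 = 2 · 3^2 · 17.
Divisors of 306: 1, 2, 3, 6, 9, 17, 18, 34, 51, 102, 153, 306.
Compute 96^d (mod 307) for the divisors d until we hit 1:
96^1 ≡ 96
96^2 ≡ 6
96^3 ≡ 269
96^6 ≡ 216
96^9 ≡ 81
96^17 ≡ 289
96^18 ≡ 114
96^34 ≡ 17
96^51 ≡ 1
The smallest such exponent is 51, so the order of 96 is 51.

51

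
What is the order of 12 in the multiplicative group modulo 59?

By Lagrange's theorem, ord_59(12) divides φ(59) = 59 − 1 = 58 = 2 · 29.
Divisors of 58: 1, 2, 29, 58.
Check 12^d mod 59 for each divisor in increasing order:
12^1 ≡ 12 (mod 59)
12^2 ≡ 26 (mod 59)
12^29 ≡ 1 (mod 59) ✓
Hence ord(12) = 29.

29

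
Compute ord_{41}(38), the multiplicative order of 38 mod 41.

Since 38 ∈ (Z/41Z)^×, its order divides φ(41) = 41 − 1 = 40 = 2^3 · 5.
Divisors of 40: 1, 2, 4, 5, 8, 10, 20, 40.
Test each divisor d:
38^1 ≡ 38 (mod 41)
38^2 ≡ 9 (mod 41)
38^4 ≡ 40 (mod 41)
38^5 ≡ 3 (mod 41)
38^8 ≡ 1 (mod 41) ✓
Hence ord(38) = 8.

8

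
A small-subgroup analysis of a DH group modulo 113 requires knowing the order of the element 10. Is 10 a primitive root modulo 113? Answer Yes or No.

φ(113) = 113 − 1 = 112 = 2^4 · 7.
It suffices to check that the order of 10 is not a proper divisor of 112: compute 10^(112/q) for q ∈ {2, 7}.
10^56 ≡ 112 (mod 113)  [q = 2: ≢ 1 ✓]
10^16 ≡ 106 (mod 113)  [q = 7: ≢ 1 ✓]
All checks pass, so 10 has order 112 and is a primitive root modulo 113.

Yes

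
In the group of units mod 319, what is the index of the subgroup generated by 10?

ord(10) | φ(319) = φ(11·29) = (11−1)·(29−1) = 10·28 = 280 = 2^3 · 5 · 7.
Divisors of 280: 1, 2, 4, 5, 7, 8, 10, 14, 20, 28, 35, 40, 56, 70, 140, 280.
Check 10^d mod 319 for each divisor in increasing order:
10^1 ≡ 10 (mod 319)
10^2 ≡ 100 (mod 319)
10^4 ≡ 111 (mod 319)
10^5 ≡ 153 (mod 319)
10^7 ≡ 307 (mod 319)
10^8 ≡ 199 (mod 319)
10^10 ≡ 122 (mod 319)
10^14 ≡ 144 (mod 319)
10^20 ≡ 210 (mod 319)
10^28 ≡ 1 (mod 319) ✓
Thus |⟨10⟩| = ord(10) = 28.
Index = |(Z/319Z)^×| / |⟨10⟩| = 280 / 28 = 10.

10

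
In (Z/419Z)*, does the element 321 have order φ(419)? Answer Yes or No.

φ(419) = 419 − 1 = 418 = 2 · 11 · 19.
321 is a primitive root mod 419 iff 321^(φ(419)/q) ≢ 1 for every prime q | φ(419), i.e. q ∈ {2, 11, 19}.
321^209 ≡ 1 (mod 419)  [q = 2: ≡ 1 ✗]
321^38 ≡ 334 (mod 419)  [q = 11: ≢ 1 ✓]
321^22 ≡ 215 (mod 419)  [q = 19: ≢ 1 ✓]
The check at q = 2 fails, so 321 generates a proper subgroup.

No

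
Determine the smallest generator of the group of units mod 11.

φ(11) = 11 − 1 = 10 = 2 · 5.
g is a primitive root iff g^(10/q) ≢ 1 (mod 11) for each prime q ∈ {2, 5}.
g = 2: 2^5 ≡ 10; 2^2 ≡ 4 — none is 1, so 2 is a primitive root.
So 2 is the smallest generator of (Z/11Z)^×.

2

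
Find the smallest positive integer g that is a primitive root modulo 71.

7

φ(71) = 71 − 1 = 70 = 2 · 5 · 7.
Test candidates g = 2, 3, … against the prime factors q ∈ {2, 5, 7} of φ(71): g is a generator iff g^(70/q) ≢ 1 for every such q.
g = 2: 2^35 ≡ 1 — hits 1, so not a primitive root.
g = 3: 3^35 ≡ 1 — hits 1, so not a primitive root.
g = 4: 4^35 ≡ 1 — hits 1, so not a primitive root.
g = 5: 5^35 ≡ 1 — hits 1, so not a primitive root.
g = 6: 6^35 ≡ 1 — hits 1, so not a primitive root.
g = 7: 7^35 ≡ 70; 7^14 ≡ 54; 7^10 ≡ 45 — none is 1, so 7 is a primitive root.
Hence the least primitive root of 71 is 7.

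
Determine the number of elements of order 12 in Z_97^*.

4

φ(97) = 97 − 1 = 96 = 2^5 · 3.
Since (Z/97Z)^× is cyclic of order 96, the number of elements of order d is φ(d) when d | 96 and 0 otherwise.
12 = 2^2 · 3 divides 96, and φ(12) = 4.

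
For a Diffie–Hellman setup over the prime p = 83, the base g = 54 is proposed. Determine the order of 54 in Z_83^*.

The order of 54 must divide φ(83) = 83 − 1 = 82 = 2 · 41.
Divisors of 82: 1, 2, 41, 82.
Check 54^d mod 83 for each divisor in increasing order:
54^1 ≡ 54 (mod 83)
54^2 ≡ 11 (mod 83)
54^41 ≡ 82 (mod 83)
54^82 ≡ 1 (mod 83) ✓
The smallest such exponent is 82, so the order of 54 is 82.

82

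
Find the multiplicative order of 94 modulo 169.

Since 94 ∈ (Z/169Z)^×, its order divides φ(169) = φ(13^2) = 13·(13−1) = 156 = 2^2 · 3 · 13.
Divisors of 156: 1, 2, 3, 4, 6, 12, 13, 26, 39, 52, 78, 156.
Compute 94^d (mod 169) for the divisors d until we hit 1:
94^1 ≡ 94 (mod 169)
94^2 ≡ 48 (mod 169)
94^3 ≡ 118 (mod 169)
94^4 ≡ 107 (mod 169)
94^6 ≡ 66 (mod 169)
94^12 ≡ 131 (mod 169)
94^13 ≡ 146 (mod 169)
94^26 ≡ 22 (mod 169)
94^39 ≡ 1 (mod 169) ✓
The smallest such exponent is 39, so the order of 94 is 39.

39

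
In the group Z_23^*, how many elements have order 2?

1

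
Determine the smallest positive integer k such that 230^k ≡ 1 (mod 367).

122

By Lagrange's theorem, ord_367(230) divides φ(367) = 367 − 1 = 366 = 2 · 3 · 61.
Divisors of 366: 1, 2, 3, 6, 61, 122, 183, 366.
Check 230^d mod 367 for each divisor in increasing order:
230^1 ≡ 230
230^2 ≡ 52
230^3 ≡ 216
230^6 ≡ 47
230^61 ≡ 366
230^122 ≡ 1
So ord_367(230) = 122.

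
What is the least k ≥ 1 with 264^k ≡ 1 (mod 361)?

By Lagrange's theorem, ord_361(264) divides φ(361) = φ(19^2) = 19·(19−1) = 342 = 2 · 3^2 · 19.
Divisors of 342: 1, 2, 3, 6, 9, 18, 19, 38, 57, 114, 171, 342.
Evaluate successive powers at the divisors of 342:
264^1 ≡ 264
264^2 ≡ 23
264^3 ≡ 296
264^6 ≡ 254
264^9 ≡ 96
264^18 ≡ 191
264^19 ≡ 245
264^38 ≡ 99
264^57 ≡ 68
264^114 ≡ 292
264^171 ≡ 1
The smallest such exponent is 171, so the order of 264 is 171.

171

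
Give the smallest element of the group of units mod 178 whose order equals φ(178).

3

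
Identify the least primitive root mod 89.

φ(89) = 89 − 1 = 88 = 2^3 · 11.
Test candidates g = 2, 3, … against the prime factors q ∈ {2, 11} of φ(89): g is a generator iff g^(88/q) ≢ 1 for every such q.
g = 2: 2^44 ≡ 1 — hits 1, so not a primitive root.
g = 3: 3^44 ≡ 88; 3^8 ≡ 64 — none is 1, so 3 is a primitive root.
So 3 is the smallest generator of (Z/89Z)^×.

3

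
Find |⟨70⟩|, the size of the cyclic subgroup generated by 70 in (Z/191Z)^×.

38

Since 70 ∈ (Z/191Z)^×, its order divides φ(191) = 191 − 1 = 190 = 2 · 5 · 19.
Divisors of 190: 1, 2, 5, 10, 19, 38, 95, 190.
Test each divisor d:
70^1 ≡ 70 (mod 191)
70^2 ≡ 125 (mod 191)
70^5 ≡ 84 (mod 191)
70^10 ≡ 180 (mod 191)
70^19 ≡ 190 (mod 191)
70^38 ≡ 1 (mod 191) ✓
So ord_191(70) = 38.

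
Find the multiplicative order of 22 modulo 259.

36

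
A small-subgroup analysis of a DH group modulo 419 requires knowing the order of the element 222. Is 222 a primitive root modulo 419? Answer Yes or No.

φ(419) = 419 − 1 = 418 = 2 · 11 · 19.
222 is a primitive root mod 419 iff 222^(φ(419)/q) ≢ 1 for every prime q | φ(419), i.e. q ∈ {2, 11, 19}.
222^209 ≡ 418 (mod 419)  [q = 2: ≢ 1 ✓]
222^38 ≡ 348 (mod 419)  [q = 11: ≢ 1 ✓]
222^22 ≡ 330 (mod 419)  [q = 19: ≢ 1 ✓]
Every test exponent gives a nontrivial residue, hence 222 generates the full group.

Yes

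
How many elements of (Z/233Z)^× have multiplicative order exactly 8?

φ(233) = 233 − 1 = 232 = 2^3 · 29.
Since (Z/233Z)^× is cyclic of order 232, the number of elements of order d is φ(d) when d | 232 and 0 otherwise.
8 = 2^3 divides 232, and φ(8) = 4.

4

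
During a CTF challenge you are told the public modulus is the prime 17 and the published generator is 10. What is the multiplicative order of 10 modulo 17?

16

Since 10 ∈ (Z/17Z)^×, its order divides φ(17) = 17 − 1 = 16 = 2^4.
Divisors of 16: 1, 2, 4, 8, 16.
Check 10^d mod 17 for each divisor in increasing order:
10^1 ≡ 10
10^2 ≡ 15
10^4 ≡ 4
10^8 ≡ 16
10^16 ≡ 1
Therefore the multiplicative order of 10 modulo 17 is 16.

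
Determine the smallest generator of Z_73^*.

5

φ(73) = 73 − 1 = 72 = 2^3 · 3^2.
g is a primitive root iff g^(72/q) ≢ 1 (mod 73) for each prime q ∈ {2, 3}.
g = 2: 2^36 ≡ 1 — hits 1, so not a primitive root.
g = 3: 3^36 ≡ 1 — hits 1, so not a primitive root.
g = 4: 4^36 ≡ 1 — hits 1, so not a primitive root.
g = 5: 5^36 ≡ 72; 5^24 ≡ 8 — none is 1, so 5 is a primitive root.
The smallest primitive root modulo 73 is 5.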